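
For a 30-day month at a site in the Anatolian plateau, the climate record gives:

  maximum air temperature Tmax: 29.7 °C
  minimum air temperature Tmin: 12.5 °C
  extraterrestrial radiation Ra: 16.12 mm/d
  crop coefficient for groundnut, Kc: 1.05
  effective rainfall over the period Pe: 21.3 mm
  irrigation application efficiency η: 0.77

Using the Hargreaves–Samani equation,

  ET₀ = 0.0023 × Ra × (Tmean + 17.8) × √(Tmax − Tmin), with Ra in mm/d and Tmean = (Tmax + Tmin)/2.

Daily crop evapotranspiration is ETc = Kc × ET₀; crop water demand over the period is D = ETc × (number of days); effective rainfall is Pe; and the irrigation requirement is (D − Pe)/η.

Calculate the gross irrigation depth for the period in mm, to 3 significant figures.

217 mm

Tmean = (29.7 + 12.5)/2 = 21.10 °C
ET₀ = 0.0023 × 16.12 × (21.10 + 17.8) × √17.2 = 0.0023 × 16.12 × 38.90 × 4.1473 = 5.9815 mm/d
ETc = Kc × ET₀ = 1.05 × 5.9815 = 6.2806 mm/d
Crop demand D = ETc × 30 d = 6.2806 × 30 = 188.418 mm
D − Pe = 188.418 − 21.3 = 167.118 mm
Gross irrigation = 167.118 / 0.77 = 217.036 mm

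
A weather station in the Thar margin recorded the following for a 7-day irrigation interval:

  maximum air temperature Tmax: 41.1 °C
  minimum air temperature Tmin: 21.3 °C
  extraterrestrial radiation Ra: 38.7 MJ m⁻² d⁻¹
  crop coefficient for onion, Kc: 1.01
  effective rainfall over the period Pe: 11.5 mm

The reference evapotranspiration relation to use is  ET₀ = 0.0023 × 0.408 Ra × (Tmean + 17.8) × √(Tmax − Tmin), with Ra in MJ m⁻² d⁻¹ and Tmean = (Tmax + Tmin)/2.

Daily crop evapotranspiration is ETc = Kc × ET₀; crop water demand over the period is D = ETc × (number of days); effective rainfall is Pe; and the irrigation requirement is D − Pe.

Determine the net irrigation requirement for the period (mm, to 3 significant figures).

Tmean = (41.1 + 21.3)/2 = 31.20 °C
0.408 Ra = 0.408 × 38.7 = 15.7896 mm/d equivalent
ET₀ = 0.0023 × 15.7896 × (31.20 + 17.8) × √19.8 = 0.0023 × 15.7896 × 49.00 × 4.4497 = 7.9182 mm/d
ETc = Kc × ET₀ = 1.01 × 7.9182 = 7.9974 mm/d
Crop demand D = ETc × 7 d = 7.9974 × 7 = 55.982 mm
D − Pe = 55.982 − 11.5 = 44.482 mm

44.5 mm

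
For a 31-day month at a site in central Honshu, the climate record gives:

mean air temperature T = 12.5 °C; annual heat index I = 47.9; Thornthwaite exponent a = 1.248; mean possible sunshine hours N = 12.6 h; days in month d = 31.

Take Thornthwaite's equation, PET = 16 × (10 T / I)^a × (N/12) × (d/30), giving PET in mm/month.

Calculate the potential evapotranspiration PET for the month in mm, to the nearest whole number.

10T/I = 10 × 12.5 / 47.9 = 2.6096
(10T/I)^a = 2.6096^1.248 = 3.3104
Uncorrected PET = 16 × 3.3104 = 52.966 mm
Correction = (N/12)(d/30) = (12.6/12)(31/30) = 1.0850
PET = 52.966 × 1.0850 = 57.468 mm/month

57 mm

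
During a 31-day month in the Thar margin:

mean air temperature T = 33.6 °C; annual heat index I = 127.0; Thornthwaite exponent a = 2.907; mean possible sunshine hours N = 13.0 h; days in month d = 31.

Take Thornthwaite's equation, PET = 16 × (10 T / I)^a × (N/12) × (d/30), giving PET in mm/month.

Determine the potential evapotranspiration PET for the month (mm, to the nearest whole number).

303 mm

10T/I = 10 × 33.6 / 127.0 = 2.6457
(10T/I)^a = 2.6457^2.907 = 16.9171
Uncorrected PET = 16 × 16.9171 = 270.674 mm
Correction = (N/12)(d/30) = (13.0/12)(31/30) = 1.1194
PET = 270.674 × 1.1194 = 302.992 mm/month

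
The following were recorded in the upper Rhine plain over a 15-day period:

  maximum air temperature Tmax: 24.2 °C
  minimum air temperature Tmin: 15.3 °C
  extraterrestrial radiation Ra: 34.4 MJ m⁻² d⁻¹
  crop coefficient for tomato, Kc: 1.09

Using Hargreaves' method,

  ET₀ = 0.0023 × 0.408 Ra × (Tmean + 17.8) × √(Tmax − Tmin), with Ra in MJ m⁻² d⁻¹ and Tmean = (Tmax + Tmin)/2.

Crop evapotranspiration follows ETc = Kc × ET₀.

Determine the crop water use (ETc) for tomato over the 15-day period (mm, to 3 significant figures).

Tmean = (24.2 + 15.3)/2 = 19.75 °C
0.408 Ra = 0.408 × 34.4 = 14.0352 mm/d equivalent
ET₀ = 0.0023 × 14.0352 × (19.75 + 17.8) × √8.9 = 0.0023 × 14.0352 × 37.55 × 2.9833 = 3.6162 mm/d
ETc = Kc × ET₀ = 1.09 × 3.6162 = 3.9417 mm/d
Over 15 days: 3.9417 × 15 = 59.126 mm

59.1 mm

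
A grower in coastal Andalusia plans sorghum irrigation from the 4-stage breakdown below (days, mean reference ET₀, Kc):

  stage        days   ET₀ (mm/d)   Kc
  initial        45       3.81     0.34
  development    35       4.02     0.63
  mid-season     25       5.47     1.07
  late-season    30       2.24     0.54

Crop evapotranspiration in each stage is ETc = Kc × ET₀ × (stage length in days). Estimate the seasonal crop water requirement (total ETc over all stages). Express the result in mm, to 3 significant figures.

initial: 0.34 × 3.81 × 45 = 58.29 mm
development: 0.63 × 4.02 × 35 = 88.64 mm
mid-season: 1.07 × 5.47 × 25 = 146.32 mm
late-season: 0.54 × 2.24 × 30 = 36.29 mm
Seasonal total = 329.54 mm

330 mm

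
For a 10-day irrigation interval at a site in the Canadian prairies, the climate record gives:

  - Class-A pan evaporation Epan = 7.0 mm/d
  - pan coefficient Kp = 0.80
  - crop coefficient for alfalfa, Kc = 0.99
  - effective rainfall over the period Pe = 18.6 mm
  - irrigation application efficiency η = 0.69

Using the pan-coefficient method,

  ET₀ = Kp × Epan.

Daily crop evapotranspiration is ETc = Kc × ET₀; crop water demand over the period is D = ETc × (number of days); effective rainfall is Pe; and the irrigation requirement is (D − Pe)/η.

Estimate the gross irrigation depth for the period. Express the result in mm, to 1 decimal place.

53.4 mm

ET₀ = 0.80 × 7.0 = 5.6000 mm/d
ETc = Kc × ET₀ = 0.99 × 5.6000 = 5.5440 mm/d
Crop demand D = ETc × 10 d = 5.5440 × 10 = 55.440 mm
D − Pe = 55.440 − 18.6 = 36.840 mm
Gross irrigation = 36.840 / 0.69 = 53.391 mm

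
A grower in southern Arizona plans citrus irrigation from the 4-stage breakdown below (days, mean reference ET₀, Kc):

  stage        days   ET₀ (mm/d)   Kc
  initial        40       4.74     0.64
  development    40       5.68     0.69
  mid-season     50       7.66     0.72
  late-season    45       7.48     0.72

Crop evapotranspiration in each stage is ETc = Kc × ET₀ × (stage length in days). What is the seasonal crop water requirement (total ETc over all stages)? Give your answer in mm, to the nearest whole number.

796 mm

initial: 0.64 × 4.74 × 40 = 121.34 mm
development: 0.69 × 5.68 × 40 = 156.77 mm
mid-season: 0.72 × 7.66 × 50 = 275.76 mm
late-season: 0.72 × 7.48 × 45 = 242.35 mm
Seasonal total = 796.22 mm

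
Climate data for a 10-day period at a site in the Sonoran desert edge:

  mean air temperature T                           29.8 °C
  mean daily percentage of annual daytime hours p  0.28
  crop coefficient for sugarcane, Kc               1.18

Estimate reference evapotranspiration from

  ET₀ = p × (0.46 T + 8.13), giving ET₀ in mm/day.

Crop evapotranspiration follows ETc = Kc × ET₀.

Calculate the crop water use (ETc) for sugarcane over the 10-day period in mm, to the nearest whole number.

72 mm

ET₀ = 0.28 × (0.46 × 29.8 + 8.13) = 0.28 × 21.838 = 6.1146 mm/d
ETc = Kc × ET₀ = 1.18 × 6.1146 = 7.2152 mm/d
Over 10 days: 7.2152 × 10 = 72.152 mm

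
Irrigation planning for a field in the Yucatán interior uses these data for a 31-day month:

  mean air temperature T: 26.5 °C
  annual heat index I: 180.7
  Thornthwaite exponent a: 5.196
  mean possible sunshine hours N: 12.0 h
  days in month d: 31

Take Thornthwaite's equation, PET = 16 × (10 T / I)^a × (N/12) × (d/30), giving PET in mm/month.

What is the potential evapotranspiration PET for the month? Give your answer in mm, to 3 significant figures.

10T/I = 10 × 26.5 / 180.7 = 1.4665
(10T/I)^a = 1.4665^5.196 = 7.3114
Uncorrected PET = 16 × 7.3114 = 116.982 mm
Correction = (N/12)(d/30) = (12.0/12)(31/30) = 1.0333
PET = 116.982 × 1.0333 = 120.878 mm/month

121 mm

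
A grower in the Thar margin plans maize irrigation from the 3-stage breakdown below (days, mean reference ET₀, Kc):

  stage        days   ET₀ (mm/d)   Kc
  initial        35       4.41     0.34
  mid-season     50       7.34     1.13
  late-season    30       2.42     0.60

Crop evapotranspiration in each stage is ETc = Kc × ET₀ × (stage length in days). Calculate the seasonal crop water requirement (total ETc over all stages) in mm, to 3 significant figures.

511 mm

initial: 0.34 × 4.41 × 35 = 52.48 mm
mid-season: 1.13 × 7.34 × 50 = 414.71 mm
late-season: 0.60 × 2.42 × 30 = 43.56 mm
Seasonal total = 510.75 mm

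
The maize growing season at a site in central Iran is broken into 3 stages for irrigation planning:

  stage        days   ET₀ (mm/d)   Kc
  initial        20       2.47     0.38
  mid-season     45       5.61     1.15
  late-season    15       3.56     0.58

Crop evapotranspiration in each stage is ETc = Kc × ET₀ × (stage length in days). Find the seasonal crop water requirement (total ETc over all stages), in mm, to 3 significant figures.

initial: 0.38 × 2.47 × 20 = 18.77 mm
mid-season: 1.15 × 5.61 × 45 = 290.32 mm
late-season: 0.58 × 3.56 × 15 = 30.97 mm
Seasonal total = 340.06 mm

340 mm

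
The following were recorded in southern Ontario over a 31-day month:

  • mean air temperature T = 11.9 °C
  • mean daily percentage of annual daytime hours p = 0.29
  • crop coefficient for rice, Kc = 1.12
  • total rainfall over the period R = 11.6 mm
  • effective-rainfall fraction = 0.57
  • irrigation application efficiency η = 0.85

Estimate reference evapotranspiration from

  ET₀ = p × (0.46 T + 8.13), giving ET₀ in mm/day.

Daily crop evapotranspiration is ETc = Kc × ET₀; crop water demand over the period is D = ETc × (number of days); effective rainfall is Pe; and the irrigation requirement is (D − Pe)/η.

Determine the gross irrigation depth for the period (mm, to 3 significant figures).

ET₀ = 0.29 × (0.46 × 11.9 + 8.13) = 0.29 × 13.604 = 3.9452 mm/d
ETc = Kc × ET₀ = 1.12 × 3.9452 = 4.4186 mm/d
Crop demand D = ETc × 31 d = 4.4186 × 31 = 136.977 mm
Pe = 0.57 × 11.6 = 6.612 mm
D − Pe = 136.977 − 6.612 = 130.365 mm
Gross irrigation = 130.365 / 0.85 = 153.371 mm

153 mm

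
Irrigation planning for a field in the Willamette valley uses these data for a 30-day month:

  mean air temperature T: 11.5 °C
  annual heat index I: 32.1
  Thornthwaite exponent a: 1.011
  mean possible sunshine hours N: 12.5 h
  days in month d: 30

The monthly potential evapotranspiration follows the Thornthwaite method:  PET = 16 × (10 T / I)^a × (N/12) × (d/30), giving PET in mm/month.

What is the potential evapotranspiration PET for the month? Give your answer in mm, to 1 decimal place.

10T/I = 10 × 11.5 / 32.1 = 3.5826
(10T/I)^a = 3.5826^1.011 = 3.6332
Uncorrected PET = 16 × 3.6332 = 58.131 mm
Correction = (N/12)(d/30) = (12.5/12)(30/30) = 1.0417
PET = 58.131 × 1.0417 = 60.555 mm/month

60.6 mm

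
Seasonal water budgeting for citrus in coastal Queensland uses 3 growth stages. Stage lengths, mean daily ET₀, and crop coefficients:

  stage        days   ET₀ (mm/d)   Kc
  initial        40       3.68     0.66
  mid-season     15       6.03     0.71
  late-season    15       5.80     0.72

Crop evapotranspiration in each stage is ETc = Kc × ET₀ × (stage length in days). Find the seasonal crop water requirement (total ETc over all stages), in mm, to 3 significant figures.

initial: 0.66 × 3.68 × 40 = 97.15 mm
mid-season: 0.71 × 6.03 × 15 = 64.22 mm
late-season: 0.72 × 5.80 × 15 = 62.64 mm
Seasonal total = 224.01 mm

224 mm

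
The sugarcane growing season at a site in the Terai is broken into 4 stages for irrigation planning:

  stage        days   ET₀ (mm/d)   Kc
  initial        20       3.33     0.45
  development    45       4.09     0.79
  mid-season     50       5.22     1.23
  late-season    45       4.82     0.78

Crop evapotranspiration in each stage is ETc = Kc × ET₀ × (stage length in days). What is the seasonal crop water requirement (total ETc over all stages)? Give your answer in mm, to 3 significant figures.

initial: 0.45 × 3.33 × 20 = 29.97 mm
development: 0.79 × 4.09 × 45 = 145.40 mm
mid-season: 1.23 × 5.22 × 50 = 321.03 mm
late-season: 0.78 × 4.82 × 45 = 169.18 mm
Seasonal total = 665.58 mm

666 mm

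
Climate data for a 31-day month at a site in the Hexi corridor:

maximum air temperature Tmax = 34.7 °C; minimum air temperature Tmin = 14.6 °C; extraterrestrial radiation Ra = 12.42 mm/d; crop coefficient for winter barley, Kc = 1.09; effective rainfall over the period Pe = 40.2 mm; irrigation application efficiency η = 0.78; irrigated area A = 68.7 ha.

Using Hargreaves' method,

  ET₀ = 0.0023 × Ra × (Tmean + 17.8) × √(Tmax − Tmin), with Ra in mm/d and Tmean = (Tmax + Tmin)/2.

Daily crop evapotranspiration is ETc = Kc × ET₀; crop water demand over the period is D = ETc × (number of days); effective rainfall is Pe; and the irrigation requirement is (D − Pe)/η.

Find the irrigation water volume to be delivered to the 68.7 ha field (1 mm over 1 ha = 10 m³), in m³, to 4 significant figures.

Tmean = (34.7 + 14.6)/2 = 24.65 °C
ET₀ = 0.0023 × 12.42 × (24.65 + 17.8) × √20.1 = 0.0023 × 12.42 × 42.45 × 4.4833 = 5.4366 mm/d
ETc = Kc × ET₀ = 1.09 × 5.4366 = 5.9259 mm/d
Crop demand D = ETc × 31 d = 5.9259 × 31 = 183.703 mm
D − Pe = 183.703 − 40.2 = 143.503 mm
Gross irrigation = 143.503 / 0.78 = 183.978 mm
Volume = 183.978 mm × 68.7 ha × 10 = 126392.9 m³

126400 m³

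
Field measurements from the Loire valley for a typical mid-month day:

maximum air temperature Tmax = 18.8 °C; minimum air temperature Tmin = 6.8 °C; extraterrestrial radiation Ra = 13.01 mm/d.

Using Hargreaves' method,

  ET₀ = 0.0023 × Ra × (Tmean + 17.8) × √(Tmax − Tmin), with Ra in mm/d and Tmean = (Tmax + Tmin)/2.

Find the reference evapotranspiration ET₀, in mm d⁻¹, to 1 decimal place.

3.2 mm d⁻¹

Tmean = (18.8 + 6.8)/2 = 12.80 °C
ET₀ = 0.0023 × 13.01 × (12.80 + 17.8) × √12.0 = 0.0023 × 13.01 × 30.60 × 3.4641 = 3.1719 mm/d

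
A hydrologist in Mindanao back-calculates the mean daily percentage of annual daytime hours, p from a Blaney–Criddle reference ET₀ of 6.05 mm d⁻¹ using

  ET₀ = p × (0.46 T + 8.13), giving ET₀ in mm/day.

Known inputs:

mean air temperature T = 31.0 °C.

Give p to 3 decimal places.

p = ET₀ / (0.46 T + 8.13) = 6.05 / (0.46 × 31.0 + 8.13) = 6.05 / 22.390 = 0.2702

0.270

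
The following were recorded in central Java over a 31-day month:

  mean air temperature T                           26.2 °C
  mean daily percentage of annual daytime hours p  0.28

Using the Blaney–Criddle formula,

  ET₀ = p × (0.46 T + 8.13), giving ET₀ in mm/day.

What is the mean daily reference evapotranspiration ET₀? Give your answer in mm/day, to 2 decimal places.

ET₀ = 0.28 × (0.46 × 26.2 + 8.13) = 0.28 × 20.182 = 5.6510 mm/d

5.65 mm/day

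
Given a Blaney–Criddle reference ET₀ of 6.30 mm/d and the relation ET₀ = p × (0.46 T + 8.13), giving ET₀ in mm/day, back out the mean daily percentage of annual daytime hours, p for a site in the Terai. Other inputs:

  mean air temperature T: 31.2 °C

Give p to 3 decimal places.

p = ET₀ / (0.46 T + 8.13) = 6.30 / (0.46 × 31.2 + 8.13) = 6.30 / 22.482 = 0.2802

0.280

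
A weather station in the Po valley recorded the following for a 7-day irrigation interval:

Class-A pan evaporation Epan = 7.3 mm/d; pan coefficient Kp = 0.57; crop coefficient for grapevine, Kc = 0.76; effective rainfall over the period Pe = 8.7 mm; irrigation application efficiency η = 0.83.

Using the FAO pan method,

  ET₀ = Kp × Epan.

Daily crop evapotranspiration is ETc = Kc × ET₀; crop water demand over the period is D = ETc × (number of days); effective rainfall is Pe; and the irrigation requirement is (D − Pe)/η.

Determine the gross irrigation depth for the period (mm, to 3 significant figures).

16.2 mm

ET₀ = 0.57 × 7.3 = 4.1610 mm/d
ETc = Kc × ET₀ = 0.76 × 4.1610 = 3.1624 mm/d
Crop demand D = ETc × 7 d = 3.1624 × 7 = 22.137 mm
D − Pe = 22.137 − 8.7 = 13.437 mm
Gross irrigation = 13.437 / 0.83 = 16.189 mm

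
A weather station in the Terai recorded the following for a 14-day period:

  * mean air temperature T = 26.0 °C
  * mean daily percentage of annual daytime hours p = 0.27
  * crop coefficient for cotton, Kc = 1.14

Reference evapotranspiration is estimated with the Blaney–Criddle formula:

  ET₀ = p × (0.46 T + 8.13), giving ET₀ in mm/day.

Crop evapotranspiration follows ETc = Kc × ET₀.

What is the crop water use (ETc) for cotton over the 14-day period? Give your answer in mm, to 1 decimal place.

86.6 mm

ET₀ = 0.27 × (0.46 × 26.0 + 8.13) = 0.27 × 20.090 = 5.4243 mm/d
ETc = Kc × ET₀ = 1.14 × 5.4243 = 6.1837 mm/d
Over 14 days: 6.1837 × 14 = 86.572 mm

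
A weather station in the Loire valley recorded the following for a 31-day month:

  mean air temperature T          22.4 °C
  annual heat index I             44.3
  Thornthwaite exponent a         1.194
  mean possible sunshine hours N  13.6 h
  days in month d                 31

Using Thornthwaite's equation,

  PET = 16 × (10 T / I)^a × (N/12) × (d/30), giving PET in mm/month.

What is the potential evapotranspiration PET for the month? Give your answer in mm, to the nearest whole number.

10T/I = 10 × 22.4 / 44.3 = 5.0564
(10T/I)^a = 5.0564^1.194 = 6.9245
Uncorrected PET = 16 × 6.9245 = 110.792 mm
Correction = (N/12)(d/30) = (13.6/12)(31/30) = 1.1711
PET = 110.792 × 1.1711 = 129.749 mm/month

130 mm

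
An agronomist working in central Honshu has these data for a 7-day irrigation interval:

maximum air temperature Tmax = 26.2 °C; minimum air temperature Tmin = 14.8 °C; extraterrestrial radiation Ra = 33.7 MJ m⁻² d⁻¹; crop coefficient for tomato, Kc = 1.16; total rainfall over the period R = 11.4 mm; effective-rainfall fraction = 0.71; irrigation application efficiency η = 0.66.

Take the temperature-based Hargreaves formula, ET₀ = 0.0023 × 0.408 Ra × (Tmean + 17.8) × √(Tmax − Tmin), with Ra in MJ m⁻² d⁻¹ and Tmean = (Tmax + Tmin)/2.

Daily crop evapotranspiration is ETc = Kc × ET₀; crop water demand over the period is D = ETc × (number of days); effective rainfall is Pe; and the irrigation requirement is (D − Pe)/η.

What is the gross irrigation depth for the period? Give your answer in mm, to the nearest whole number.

38 mm

Tmean = (26.2 + 14.8)/2 = 20.50 °C
0.408 Ra = 0.408 × 33.7 = 13.7496 mm/d equivalent
ET₀ = 0.0023 × 13.7496 × (20.50 + 17.8) × √11.4 = 0.0023 × 13.7496 × 38.30 × 3.3764 = 4.0895 mm/d
ETc = Kc × ET₀ = 1.16 × 4.0895 = 4.7438 mm/d
Crop demand D = ETc × 7 d = 4.7438 × 7 = 33.207 mm
Pe = 0.71 × 11.4 = 8.094 mm
D − Pe = 33.207 − 8.094 = 25.113 mm
Gross irrigation = 25.113 / 0.66 = 38.050 mm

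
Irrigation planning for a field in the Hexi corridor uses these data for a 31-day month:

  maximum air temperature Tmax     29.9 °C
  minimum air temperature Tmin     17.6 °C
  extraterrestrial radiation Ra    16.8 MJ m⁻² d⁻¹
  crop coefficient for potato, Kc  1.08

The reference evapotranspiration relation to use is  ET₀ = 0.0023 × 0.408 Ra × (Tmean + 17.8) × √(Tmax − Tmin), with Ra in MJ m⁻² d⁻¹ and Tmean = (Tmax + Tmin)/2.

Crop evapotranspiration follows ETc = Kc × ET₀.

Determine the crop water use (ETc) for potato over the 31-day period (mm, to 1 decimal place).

76.9 mm

Tmean = (29.9 + 17.6)/2 = 23.75 °C
0.408 Ra = 0.408 × 16.8 = 6.8544 mm/d equivalent
ET₀ = 0.0023 × 6.8544 × (23.75 + 17.8) × √12.3 = 0.0023 × 6.8544 × 41.55 × 3.5071 = 2.2973 mm/d
ETc = Kc × ET₀ = 1.08 × 2.2973 = 2.4811 mm/d
Over 31 days: 2.4811 × 31 = 76.914 mm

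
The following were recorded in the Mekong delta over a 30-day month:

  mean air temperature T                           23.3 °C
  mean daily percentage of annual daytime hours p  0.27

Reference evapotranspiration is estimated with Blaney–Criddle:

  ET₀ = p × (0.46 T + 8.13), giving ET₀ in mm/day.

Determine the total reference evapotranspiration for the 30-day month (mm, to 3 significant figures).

153 mm

ET₀ = 0.27 × (0.46 × 23.3 + 8.13) = 0.27 × 18.848 = 5.0890 mm/d
Monthly total = 5.0890 × 30 = 152.670 mm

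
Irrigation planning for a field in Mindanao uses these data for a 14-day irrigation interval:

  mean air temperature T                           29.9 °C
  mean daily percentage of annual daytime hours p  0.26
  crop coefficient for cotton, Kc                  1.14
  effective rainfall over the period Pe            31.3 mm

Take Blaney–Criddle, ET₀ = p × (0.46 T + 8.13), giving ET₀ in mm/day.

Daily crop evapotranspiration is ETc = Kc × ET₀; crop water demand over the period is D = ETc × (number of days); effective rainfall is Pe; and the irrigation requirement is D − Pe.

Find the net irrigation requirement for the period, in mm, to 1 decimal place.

ET₀ = 0.26 × (0.46 × 29.9 + 8.13) = 0.26 × 21.884 = 5.6898 mm/d
ETc = Kc × ET₀ = 1.14 × 5.6898 = 6.4864 mm/d
Crop demand D = ETc × 14 d = 6.4864 × 14 = 90.810 mm
D − Pe = 90.810 − 31.3 = 59.510 mm

59.5 mm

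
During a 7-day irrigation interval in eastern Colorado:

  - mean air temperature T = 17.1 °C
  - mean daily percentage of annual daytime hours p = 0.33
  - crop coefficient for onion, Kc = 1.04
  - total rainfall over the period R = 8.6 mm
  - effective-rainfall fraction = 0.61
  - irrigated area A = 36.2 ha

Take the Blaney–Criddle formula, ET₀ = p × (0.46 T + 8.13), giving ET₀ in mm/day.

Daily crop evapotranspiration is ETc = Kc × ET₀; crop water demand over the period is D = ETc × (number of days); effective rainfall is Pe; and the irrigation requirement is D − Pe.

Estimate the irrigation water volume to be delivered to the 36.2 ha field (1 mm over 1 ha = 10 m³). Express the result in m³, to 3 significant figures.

12000 m³

ET₀ = 0.33 × (0.46 × 17.1 + 8.13) = 0.33 × 15.996 = 5.2787 mm/d
ETc = Kc × ET₀ = 1.04 × 5.2787 = 5.4898 mm/d
Crop demand D = ETc × 7 d = 5.4898 × 7 = 38.429 mm
Pe = 0.61 × 8.6 = 5.246 mm
D − Pe = 38.429 − 5.246 = 33.183 mm
Volume = 33.183 mm × 36.2 ha × 10 = 12012.2 m³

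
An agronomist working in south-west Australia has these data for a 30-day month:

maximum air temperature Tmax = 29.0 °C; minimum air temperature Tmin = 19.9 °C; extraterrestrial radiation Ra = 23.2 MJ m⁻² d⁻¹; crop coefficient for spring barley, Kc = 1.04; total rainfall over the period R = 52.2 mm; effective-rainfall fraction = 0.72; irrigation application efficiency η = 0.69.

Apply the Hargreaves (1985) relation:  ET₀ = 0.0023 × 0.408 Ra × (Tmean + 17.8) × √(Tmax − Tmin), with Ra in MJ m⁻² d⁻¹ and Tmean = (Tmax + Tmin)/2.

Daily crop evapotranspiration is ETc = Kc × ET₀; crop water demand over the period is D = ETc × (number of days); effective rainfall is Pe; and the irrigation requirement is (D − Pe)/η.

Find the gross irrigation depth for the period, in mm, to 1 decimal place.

Tmean = (29.0 + 19.9)/2 = 24.45 °C
0.408 Ra = 0.408 × 23.2 = 9.4656 mm/d equivalent
ET₀ = 0.0023 × 9.4656 × (24.45 + 17.8) × √9.1 = 0.0023 × 9.4656 × 42.25 × 3.0166 = 2.7747 mm/d
ETc = Kc × ET₀ = 1.04 × 2.7747 = 2.8857 mm/d
Crop demand D = ETc × 30 d = 2.8857 × 30 = 86.571 mm
Pe = 0.72 × 52.2 = 37.584 mm
D − Pe = 86.571 − 37.584 = 48.987 mm
Gross irrigation = 48.987 / 0.69 = 70.996 mm

71.0 mm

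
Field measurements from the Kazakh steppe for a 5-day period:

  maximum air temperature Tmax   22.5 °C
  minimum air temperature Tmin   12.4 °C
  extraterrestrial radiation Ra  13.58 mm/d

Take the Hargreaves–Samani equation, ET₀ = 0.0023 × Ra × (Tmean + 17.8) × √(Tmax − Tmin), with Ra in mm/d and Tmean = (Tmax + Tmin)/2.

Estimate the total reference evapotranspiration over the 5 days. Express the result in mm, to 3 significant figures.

17.5 mm

Tmean = (22.5 + 12.4)/2 = 17.45 °C
ET₀ = 0.0023 × 13.58 × (17.45 + 17.8) × √10.1 = 0.0023 × 13.58 × 35.25 × 3.1780 = 3.4990 mm/d
Over 5 days: 3.4990 × 5 = 17.495 mm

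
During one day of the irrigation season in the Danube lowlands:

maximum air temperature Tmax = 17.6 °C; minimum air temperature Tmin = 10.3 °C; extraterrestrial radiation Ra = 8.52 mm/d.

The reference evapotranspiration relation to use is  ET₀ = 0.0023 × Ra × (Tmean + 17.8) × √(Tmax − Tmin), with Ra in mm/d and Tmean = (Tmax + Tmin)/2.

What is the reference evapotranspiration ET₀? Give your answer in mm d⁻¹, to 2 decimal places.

Tmean = (17.6 + 10.3)/2 = 13.95 °C
ET₀ = 0.0023 × 8.52 × (13.95 + 17.8) × √7.3 = 0.0023 × 8.52 × 31.75 × 2.7019 = 1.6810 mm/d

1.68 mm d⁻¹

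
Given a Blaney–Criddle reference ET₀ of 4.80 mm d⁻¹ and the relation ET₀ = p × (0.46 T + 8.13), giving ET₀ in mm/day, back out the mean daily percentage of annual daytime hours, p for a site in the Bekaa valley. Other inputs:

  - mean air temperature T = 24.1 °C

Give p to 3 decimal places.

p = ET₀ / (0.46 T + 8.13) = 4.80 / (0.46 × 24.1 + 8.13) = 4.80 / 19.216 = 0.2498

0.250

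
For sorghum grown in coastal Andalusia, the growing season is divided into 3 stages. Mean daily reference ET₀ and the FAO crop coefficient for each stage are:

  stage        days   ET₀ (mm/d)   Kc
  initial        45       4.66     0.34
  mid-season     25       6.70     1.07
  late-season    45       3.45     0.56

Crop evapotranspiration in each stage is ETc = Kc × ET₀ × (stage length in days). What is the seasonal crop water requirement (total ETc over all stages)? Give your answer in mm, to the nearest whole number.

337 mm

initial: 0.34 × 4.66 × 45 = 71.30 mm
mid-season: 1.07 × 6.70 × 25 = 179.23 mm
late-season: 0.56 × 3.45 × 45 = 86.94 mm
Seasonal total = 337.47 mm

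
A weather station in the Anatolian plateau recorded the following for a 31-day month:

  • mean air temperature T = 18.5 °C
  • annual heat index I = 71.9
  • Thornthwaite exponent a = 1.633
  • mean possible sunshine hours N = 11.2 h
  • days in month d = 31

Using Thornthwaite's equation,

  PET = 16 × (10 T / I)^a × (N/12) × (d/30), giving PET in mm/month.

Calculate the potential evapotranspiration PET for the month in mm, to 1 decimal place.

72.2 mm

10T/I = 10 × 18.5 / 71.9 = 2.5730
(10T/I)^a = 2.5730^1.633 = 4.6800
Uncorrected PET = 16 × 4.6800 = 74.880 mm
Correction = (N/12)(d/30) = (11.2/12)(31/30) = 0.9644
PET = 74.880 × 0.9644 = 72.214 mm/month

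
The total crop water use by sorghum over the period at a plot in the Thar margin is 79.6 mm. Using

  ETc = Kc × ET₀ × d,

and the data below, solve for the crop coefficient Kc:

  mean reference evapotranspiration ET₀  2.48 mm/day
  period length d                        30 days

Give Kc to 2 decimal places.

ETc = Kc × ET₀ × d  ⇒  Kc = ETc / (ET₀ × d)
Kc = 79.6 / (2.48 × 30) = 79.6 / 74.40 = 1.0699

1.07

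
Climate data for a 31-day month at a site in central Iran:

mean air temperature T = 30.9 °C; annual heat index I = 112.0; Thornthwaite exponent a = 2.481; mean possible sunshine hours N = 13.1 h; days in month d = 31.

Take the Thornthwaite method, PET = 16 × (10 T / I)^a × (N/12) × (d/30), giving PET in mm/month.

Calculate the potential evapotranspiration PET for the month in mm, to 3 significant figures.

10T/I = 10 × 30.9 / 112.0 = 2.7589
(10T/I)^a = 2.7589^2.481 = 12.4013
Uncorrected PET = 16 × 12.4013 = 198.421 mm
Correction = (N/12)(d/30) = (13.1/12)(31/30) = 1.1281
PET = 198.421 × 1.1281 = 223.839 mm/month

224 mm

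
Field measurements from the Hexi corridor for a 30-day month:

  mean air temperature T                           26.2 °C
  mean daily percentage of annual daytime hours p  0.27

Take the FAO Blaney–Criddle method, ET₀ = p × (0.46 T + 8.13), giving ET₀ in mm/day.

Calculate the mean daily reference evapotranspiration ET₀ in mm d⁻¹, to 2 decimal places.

ET₀ = 0.27 × (0.46 × 26.2 + 8.13) = 0.27 × 20.182 = 5.4491 mm/d

5.45 mm d⁻¹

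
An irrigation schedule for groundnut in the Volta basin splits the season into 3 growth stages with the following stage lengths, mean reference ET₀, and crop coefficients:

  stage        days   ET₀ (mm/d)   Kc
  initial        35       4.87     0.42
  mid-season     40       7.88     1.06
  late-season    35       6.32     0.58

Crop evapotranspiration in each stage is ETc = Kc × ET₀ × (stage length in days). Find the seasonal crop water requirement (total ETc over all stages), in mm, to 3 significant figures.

initial: 0.42 × 4.87 × 35 = 71.59 mm
mid-season: 1.06 × 7.88 × 40 = 334.11 mm
late-season: 0.58 × 6.32 × 35 = 128.30 mm
Seasonal total = 534.00 mm

534 mm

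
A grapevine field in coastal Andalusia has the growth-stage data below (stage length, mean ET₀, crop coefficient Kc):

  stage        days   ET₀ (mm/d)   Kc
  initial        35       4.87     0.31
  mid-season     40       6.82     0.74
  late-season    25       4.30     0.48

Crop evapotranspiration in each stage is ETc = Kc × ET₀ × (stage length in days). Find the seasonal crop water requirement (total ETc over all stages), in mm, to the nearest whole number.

initial: 0.31 × 4.87 × 35 = 52.84 mm
mid-season: 0.74 × 6.82 × 40 = 201.87 mm
late-season: 0.48 × 4.30 × 25 = 51.60 mm
Seasonal total = 306.31 mm

306 mm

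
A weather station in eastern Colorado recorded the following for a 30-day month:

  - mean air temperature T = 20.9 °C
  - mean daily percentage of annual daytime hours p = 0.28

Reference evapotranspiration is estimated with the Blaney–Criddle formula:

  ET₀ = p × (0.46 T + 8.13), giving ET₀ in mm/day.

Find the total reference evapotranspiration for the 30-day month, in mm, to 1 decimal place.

ET₀ = 0.28 × (0.46 × 20.9 + 8.13) = 0.28 × 17.744 = 4.9683 mm/d
Monthly total = 4.9683 × 30 = 149.049 mm

149.0 mm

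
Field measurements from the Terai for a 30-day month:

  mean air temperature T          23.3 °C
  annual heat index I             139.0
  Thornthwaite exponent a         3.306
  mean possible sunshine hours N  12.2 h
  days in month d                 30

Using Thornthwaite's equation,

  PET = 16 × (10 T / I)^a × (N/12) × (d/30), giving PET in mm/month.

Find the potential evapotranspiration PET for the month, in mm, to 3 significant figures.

10T/I = 10 × 23.3 / 139.0 = 1.6763
(10T/I)^a = 1.6763^3.306 = 5.5170
Uncorrected PET = 16 × 5.5170 = 88.272 mm
Correction = (N/12)(d/30) = (12.2/12)(30/30) = 1.0167
PET = 88.272 × 1.0167 = 89.746 mm/month

89.7 mm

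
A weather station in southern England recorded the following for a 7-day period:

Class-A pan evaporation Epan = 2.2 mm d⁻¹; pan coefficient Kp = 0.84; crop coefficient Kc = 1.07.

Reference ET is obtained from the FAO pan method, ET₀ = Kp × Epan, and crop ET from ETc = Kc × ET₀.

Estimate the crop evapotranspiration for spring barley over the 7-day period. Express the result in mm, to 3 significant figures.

ET₀ = 0.84 × 2.2 = 1.8480 mm/d
ETc = Kc × ET₀ = 1.07 × 1.8480 = 1.9774 mm/d
Over 7 days: 1.9774 × 7 = 13.842 mm

13.8 mm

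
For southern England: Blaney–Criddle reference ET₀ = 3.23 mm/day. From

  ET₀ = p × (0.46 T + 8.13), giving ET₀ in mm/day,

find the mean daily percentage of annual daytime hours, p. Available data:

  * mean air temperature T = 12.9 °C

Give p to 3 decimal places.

0.230

p = ET₀ / (0.46 T + 8.13) = 3.23 / (0.46 × 12.9 + 8.13) = 3.23 / 14.064 = 0.2297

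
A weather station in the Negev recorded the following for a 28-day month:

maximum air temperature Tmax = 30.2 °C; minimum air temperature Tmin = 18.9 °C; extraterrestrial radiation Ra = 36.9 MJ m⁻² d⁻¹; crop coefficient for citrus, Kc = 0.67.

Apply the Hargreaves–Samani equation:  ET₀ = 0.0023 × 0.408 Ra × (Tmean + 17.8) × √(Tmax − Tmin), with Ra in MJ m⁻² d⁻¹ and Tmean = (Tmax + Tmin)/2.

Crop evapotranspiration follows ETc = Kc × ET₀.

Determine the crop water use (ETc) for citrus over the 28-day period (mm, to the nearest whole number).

92 mm

Tmean = (30.2 + 18.9)/2 = 24.55 °C
0.408 Ra = 0.408 × 36.9 = 15.0552 mm/d equivalent
ET₀ = 0.0023 × 15.0552 × (24.55 + 17.8) × √11.3 = 0.0023 × 15.0552 × 42.35 × 3.3615 = 4.9295 mm/d
ETc = Kc × ET₀ = 0.67 × 4.9295 = 3.3028 mm/d
Over 28 days: 3.3028 × 28 = 92.478 mm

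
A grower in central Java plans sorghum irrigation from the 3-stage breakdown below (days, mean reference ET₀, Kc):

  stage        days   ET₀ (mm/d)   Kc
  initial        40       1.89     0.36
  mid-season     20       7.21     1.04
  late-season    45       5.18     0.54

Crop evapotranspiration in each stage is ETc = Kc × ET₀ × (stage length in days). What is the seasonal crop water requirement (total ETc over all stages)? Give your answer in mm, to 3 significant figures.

initial: 0.36 × 1.89 × 40 = 27.22 mm
mid-season: 1.04 × 7.21 × 20 = 149.97 mm
late-season: 0.54 × 5.18 × 45 = 125.87 mm
Seasonal total = 303.06 mm

303 mm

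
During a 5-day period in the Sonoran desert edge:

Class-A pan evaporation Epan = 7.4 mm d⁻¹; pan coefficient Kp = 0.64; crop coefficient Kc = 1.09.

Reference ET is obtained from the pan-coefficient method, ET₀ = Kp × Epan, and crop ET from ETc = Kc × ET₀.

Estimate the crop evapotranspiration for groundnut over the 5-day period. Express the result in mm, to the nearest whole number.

26 mm

ET₀ = 0.64 × 7.4 = 4.7360 mm/d
ETc = Kc × ET₀ = 1.09 × 4.7360 = 5.1622 mm/d
Over 5 days: 5.1622 × 5 = 25.811 mm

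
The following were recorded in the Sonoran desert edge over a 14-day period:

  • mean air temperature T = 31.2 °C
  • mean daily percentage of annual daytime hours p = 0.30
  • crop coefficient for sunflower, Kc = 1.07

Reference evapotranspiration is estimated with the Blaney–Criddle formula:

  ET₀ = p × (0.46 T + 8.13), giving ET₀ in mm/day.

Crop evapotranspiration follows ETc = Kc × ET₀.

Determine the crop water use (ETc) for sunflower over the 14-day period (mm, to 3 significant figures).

101 mm

ET₀ = 0.30 × (0.46 × 31.2 + 8.13) = 0.30 × 22.482 = 6.7446 mm/d
ETc = Kc × ET₀ = 1.07 × 6.7446 = 7.2167 mm/d
Over 14 days: 7.2167 × 14 = 101.034 mm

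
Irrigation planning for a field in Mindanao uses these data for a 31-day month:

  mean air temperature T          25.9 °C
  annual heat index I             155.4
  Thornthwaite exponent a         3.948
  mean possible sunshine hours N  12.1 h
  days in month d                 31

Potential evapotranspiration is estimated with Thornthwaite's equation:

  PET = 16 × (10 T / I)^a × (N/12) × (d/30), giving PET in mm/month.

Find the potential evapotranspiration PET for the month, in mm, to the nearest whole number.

125 mm

10T/I = 10 × 25.9 / 155.4 = 1.6667
(10T/I)^a = 1.6667^3.948 = 7.5144
Uncorrected PET = 16 × 7.5144 = 120.230 mm
Correction = (N/12)(d/30) = (12.1/12)(31/30) = 1.0419
PET = 120.230 × 1.0419 = 125.268 mm/month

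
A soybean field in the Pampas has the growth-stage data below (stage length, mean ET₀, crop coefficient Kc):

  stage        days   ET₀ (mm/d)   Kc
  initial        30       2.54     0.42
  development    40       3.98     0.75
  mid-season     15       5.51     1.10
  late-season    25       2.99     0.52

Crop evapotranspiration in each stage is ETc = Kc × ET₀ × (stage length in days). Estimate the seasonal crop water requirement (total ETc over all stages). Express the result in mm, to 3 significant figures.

281 mm

initial: 0.42 × 2.54 × 30 = 32.00 mm
development: 0.75 × 3.98 × 40 = 119.40 mm
mid-season: 1.10 × 5.51 × 15 = 90.92 mm
late-season: 0.52 × 2.99 × 25 = 38.87 mm
Seasonal total = 281.19 mm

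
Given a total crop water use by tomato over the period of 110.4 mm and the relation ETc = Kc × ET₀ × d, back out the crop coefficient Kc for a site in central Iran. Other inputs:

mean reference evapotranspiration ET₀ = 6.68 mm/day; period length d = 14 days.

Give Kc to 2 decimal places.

1.18

ETc = Kc × ET₀ × d  ⇒  Kc = ETc / (ET₀ × d)
Kc = 110.4 / (6.68 × 14) = 110.4 / 93.52 = 1.1805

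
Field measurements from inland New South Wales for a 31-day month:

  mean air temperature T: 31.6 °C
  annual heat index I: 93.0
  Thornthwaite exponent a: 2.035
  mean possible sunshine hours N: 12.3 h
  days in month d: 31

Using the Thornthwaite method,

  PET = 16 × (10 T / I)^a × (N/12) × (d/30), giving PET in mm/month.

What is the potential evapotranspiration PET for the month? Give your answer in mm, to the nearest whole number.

204 mm

10T/I = 10 × 31.6 / 93.0 = 3.3978
(10T/I)^a = 3.3978^2.035 = 12.0500
Uncorrected PET = 16 × 12.0500 = 192.800 mm
Correction = (N/12)(d/30) = (12.3/12)(31/30) = 1.0592
PET = 192.800 × 1.0592 = 204.214 mm/month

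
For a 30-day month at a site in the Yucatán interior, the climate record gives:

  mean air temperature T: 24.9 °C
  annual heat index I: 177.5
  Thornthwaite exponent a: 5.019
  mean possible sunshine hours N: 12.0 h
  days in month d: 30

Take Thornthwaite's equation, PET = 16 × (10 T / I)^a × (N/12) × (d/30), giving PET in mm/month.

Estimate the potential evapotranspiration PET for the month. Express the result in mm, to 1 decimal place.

10T/I = 10 × 24.9 / 177.5 = 1.4028
(10T/I)^a = 1.4028^5.019 = 5.4673
Uncorrected PET = 16 × 5.4673 = 87.477 mm
Correction = (N/12)(d/30) = (12.0/12)(30/30) = 1.0000
PET = 87.477 × 1.0000 = 87.477 mm/month

87.5 mm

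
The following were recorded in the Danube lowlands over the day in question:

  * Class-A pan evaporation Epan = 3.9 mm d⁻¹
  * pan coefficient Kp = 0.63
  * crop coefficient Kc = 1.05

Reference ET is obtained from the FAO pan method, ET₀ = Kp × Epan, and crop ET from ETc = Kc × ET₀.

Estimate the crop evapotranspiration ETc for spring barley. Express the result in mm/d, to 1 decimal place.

ET₀ = 0.63 × 3.9 = 2.4570 mm/d
ETc = Kc × ET₀ = 1.05 × 2.4570 = 2.5799 mm/d

2.6 mm/d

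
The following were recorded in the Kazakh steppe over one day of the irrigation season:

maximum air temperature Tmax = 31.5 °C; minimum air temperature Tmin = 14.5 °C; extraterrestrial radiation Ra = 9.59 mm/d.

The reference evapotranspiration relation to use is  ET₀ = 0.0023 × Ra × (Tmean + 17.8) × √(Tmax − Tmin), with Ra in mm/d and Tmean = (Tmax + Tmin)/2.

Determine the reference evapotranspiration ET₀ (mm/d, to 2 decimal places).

3.71 mm/d

Tmean = (31.5 + 14.5)/2 = 23.00 °C
ET₀ = 0.0023 × 9.59 × (23.00 + 17.8) × √17.0 = 0.0023 × 9.59 × 40.80 × 4.1231 = 3.7105 mm/d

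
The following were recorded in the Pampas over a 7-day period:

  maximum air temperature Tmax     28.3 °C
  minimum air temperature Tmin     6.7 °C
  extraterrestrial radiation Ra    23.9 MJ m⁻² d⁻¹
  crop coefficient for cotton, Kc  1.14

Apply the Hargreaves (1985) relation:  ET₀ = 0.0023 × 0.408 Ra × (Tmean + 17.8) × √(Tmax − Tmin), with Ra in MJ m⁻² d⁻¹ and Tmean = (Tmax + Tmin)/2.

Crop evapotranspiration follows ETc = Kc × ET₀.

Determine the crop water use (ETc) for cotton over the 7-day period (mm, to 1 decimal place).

Tmean = (28.3 + 6.7)/2 = 17.50 °C
0.408 Ra = 0.408 × 23.9 = 9.7512 mm/d equivalent
ET₀ = 0.0023 × 9.7512 × (17.50 + 17.8) × √21.6 = 0.0023 × 9.7512 × 35.30 × 4.6476 = 3.6795 mm/d
ETc = Kc × ET₀ = 1.14 × 3.6795 = 4.1946 mm/d
Over 7 days: 4.1946 × 7 = 29.362 mm

29.4 mm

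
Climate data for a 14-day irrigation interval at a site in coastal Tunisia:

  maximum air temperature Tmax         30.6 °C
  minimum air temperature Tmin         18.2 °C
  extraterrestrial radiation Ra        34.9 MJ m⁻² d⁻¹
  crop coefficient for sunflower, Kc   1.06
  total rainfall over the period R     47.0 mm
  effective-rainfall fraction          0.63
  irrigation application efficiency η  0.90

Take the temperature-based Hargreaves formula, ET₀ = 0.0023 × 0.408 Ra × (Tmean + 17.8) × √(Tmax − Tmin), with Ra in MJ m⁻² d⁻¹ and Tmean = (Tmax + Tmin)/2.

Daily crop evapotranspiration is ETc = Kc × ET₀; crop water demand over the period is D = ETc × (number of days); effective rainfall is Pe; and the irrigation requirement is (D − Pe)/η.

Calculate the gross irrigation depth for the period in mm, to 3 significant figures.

Tmean = (30.6 + 18.2)/2 = 24.40 °C
0.408 Ra = 0.408 × 34.9 = 14.2392 mm/d equivalent
ET₀ = 0.0023 × 14.2392 × (24.40 + 17.8) × √12.4 = 0.0023 × 14.2392 × 42.20 × 3.5214 = 4.8668 mm/d
ETc = Kc × ET₀ = 1.06 × 4.8668 = 5.1588 mm/d
Crop demand D = ETc × 14 d = 5.1588 × 14 = 72.223 mm
Pe = 0.63 × 47.0 = 29.610 mm
D − Pe = 72.223 − 29.610 = 42.613 mm
Gross irrigation = 42.613 / 0.90 = 47.348 mm

47.3 mm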